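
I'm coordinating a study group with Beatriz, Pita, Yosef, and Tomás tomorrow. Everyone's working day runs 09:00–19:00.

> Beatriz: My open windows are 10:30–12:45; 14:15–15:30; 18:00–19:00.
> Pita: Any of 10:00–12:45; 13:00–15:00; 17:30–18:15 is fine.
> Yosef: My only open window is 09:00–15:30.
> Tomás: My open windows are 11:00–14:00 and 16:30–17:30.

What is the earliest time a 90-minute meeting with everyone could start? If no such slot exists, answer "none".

11:00

Beatriz ∩ Pita: 10:30-12:45, 14:15-15:00, 18:00-18:15.
Beatriz ∩ Pita ∩ Yosef: 10:30-12:45, 14:15-15:00.
Beatriz ∩ Pita ∩ Yosef ∩ Tomás: 11:00-12:45.
The first common window of at least 90 minutes is 11:00-12:45, so the earliest start is 11:00.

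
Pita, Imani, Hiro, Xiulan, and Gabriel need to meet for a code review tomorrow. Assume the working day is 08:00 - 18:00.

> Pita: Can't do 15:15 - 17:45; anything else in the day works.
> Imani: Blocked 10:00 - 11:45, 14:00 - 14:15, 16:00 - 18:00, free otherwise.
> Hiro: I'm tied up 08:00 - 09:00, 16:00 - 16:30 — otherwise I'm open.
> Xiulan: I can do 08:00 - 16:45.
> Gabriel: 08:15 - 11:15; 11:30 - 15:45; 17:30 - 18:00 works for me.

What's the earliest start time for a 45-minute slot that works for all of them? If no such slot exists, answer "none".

09:00

Pita free: 08:00-15:15, 17:45-18:00 (invert busy blocks within the working day).
Imani free: 08:00-10:00, 11:45-14:00, 14:15-16:00 (invert busy blocks within the working day).
Hiro free: 09:00-16:00, 16:30-18:00 (invert busy blocks within the working day).
Xiulan free: 08:00-16:45.
Gabriel free: 08:15-11:15, 11:30-15:45, 17:30-18:00.
Pita ∩ Imani: 08:00-10:00, 11:45-14:00, 14:15-15:15.
Pita ∩ Imani ∩ Hiro: 09:00-10:00, 11:45-14:00, 14:15-15:15.
Pita ∩ Imani ∩ Hiro ∩ Xiulan: 09:00-10:00, 11:45-14:00, 14:15-15:15.
Pita ∩ Imani ∩ Hiro ∩ Xiulan ∩ Gabriel: 09:00-10:00, 11:45-14:00, 14:15-15:15.
So the common availability across everyone is 09:00-10:00, 11:45-14:00, 14:15-15:15.
The first common window of at least 45 minutes is 09:00-10:00, so the earliest start is 09:00.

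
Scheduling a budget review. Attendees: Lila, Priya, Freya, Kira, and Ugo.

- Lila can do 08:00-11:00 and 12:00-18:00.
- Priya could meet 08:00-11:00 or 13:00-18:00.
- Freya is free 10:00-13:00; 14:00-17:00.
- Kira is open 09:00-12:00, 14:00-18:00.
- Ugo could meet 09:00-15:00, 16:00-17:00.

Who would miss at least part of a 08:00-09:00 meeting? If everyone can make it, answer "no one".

Freya, Kira, Ugo

Lila: free for 08:00-09:00. Priya: free for 08:00-09:00. Freya: not fully free for 08:00-09:00. Kira: not fully free for 08:00-09:00. Ugo: not fully free for 08:00-09:00.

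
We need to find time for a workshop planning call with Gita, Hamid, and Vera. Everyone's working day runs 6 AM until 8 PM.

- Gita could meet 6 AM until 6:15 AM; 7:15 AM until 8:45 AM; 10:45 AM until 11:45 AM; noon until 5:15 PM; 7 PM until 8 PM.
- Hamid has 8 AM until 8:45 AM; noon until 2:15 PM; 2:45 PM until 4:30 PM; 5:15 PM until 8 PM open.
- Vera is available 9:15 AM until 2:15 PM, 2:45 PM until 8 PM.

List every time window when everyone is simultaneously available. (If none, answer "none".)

12:00-14:15, 14:45-16:30, 19:00-20:00

Gita ∩ Hamid: 08:00-08:45, 12:00-14:15, 14:45-16:30, 19:00-20:00.
Gita ∩ Hamid ∩ Vera: 12:00-14:15, 14:45-16:30, 19:00-20:00.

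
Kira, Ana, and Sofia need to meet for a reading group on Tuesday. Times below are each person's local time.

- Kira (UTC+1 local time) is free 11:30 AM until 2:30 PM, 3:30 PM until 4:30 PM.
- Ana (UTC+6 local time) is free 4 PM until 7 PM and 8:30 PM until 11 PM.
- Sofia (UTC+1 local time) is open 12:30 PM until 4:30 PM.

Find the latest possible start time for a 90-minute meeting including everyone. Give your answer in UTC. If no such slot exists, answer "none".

Kira in UTC: 10:30-13:30, 14:30-15:30 (subtract 1h to convert from UTC+1).
Ana in UTC: 10:00-13:00, 14:30-17:00 (subtract 6h to convert from UTC+6).
Sofia in UTC: 11:30-15:30 (subtract 1h to convert from UTC+1).
Kira ∩ Ana: 10:30-13:00, 14:30-15:30.
Kira ∩ Ana ∩ Sofia: 11:30-13:00, 14:30-15:30.
The last common window of at least 90 minutes is 11:30-13:00; a 90-minute meeting can start as late as 11:30 and still end by 13:00.

11:30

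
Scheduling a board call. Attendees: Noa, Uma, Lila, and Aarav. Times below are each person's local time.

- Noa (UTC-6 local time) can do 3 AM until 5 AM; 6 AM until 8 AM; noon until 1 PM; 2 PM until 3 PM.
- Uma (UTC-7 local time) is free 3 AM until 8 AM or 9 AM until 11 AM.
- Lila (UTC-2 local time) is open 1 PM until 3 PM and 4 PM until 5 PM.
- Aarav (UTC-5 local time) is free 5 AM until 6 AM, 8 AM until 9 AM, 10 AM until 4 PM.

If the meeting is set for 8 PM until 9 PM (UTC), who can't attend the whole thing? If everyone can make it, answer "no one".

Lila, Uma

Noa in UTC: 09:00-11:00, 12:00-14:00, 18:00-19:00, 20:00-21:00 (add 6h to convert from UTC-6).
Uma in UTC: 10:00-15:00, 16:00-18:00 (add 7h to convert from UTC-7).
Lila in UTC: 15:00-17:00, 18:00-19:00 (add 2h to convert from UTC-2).
Aarav in UTC: 10:00-11:00, 13:00-14:00, 15:00-21:00 (add 5h to convert from UTC-5).
Noa: free for 20:00-21:00. Uma: not fully free for 20:00-21:00. Lila: not fully free for 20:00-21:00. Aarav: free for 20:00-21:00.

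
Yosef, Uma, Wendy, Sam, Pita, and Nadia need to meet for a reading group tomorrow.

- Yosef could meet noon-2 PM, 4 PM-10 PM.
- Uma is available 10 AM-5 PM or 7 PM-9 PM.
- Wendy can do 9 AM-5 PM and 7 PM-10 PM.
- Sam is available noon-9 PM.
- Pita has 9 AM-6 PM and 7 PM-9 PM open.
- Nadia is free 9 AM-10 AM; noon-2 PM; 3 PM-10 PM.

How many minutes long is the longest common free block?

120

Yosef ∩ Uma: 12:00-14:00, 16:00-17:00, 19:00-21:00.
Yosef ∩ Uma ∩ Wendy: 12:00-14:00, 16:00-17:00, 19:00-21:00.
Yosef ∩ Uma ∩ Wendy ∩ Sam: 12:00-14:00, 16:00-17:00, 19:00-21:00.
Yosef ∩ Uma ∩ Wendy ∩ Sam ∩ Pita: 12:00-14:00, 16:00-17:00, 19:00-21:00.
Yosef ∩ Uma ∩ Wendy ∩ Sam ∩ Pita ∩ Nadia: 12:00-14:00, 16:00-17:00, 19:00-21:00.
The longest is 12:00-14:00 at 120 minutes.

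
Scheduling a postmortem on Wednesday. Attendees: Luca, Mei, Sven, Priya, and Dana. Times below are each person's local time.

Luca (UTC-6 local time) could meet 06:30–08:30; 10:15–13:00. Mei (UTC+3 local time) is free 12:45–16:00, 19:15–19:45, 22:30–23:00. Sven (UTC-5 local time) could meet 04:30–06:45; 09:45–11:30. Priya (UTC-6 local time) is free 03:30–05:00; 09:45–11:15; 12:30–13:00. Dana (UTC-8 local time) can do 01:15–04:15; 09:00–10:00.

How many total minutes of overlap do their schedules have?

0

Luca in UTC: 12:30-14:30, 16:15-19:00 (add 6h to convert from UTC-6).
Mei in UTC: 09:45-13:00, 16:15-16:45, 19:30-20:00 (subtract 3h to convert from UTC+3).
Sven in UTC: 09:30-11:45, 14:45-16:30 (add 5h to convert from UTC-5).
Priya in UTC: 09:30-11:00, 15:45-17:15, 18:30-19:00 (add 6h to convert from UTC-6).
Dana in UTC: 09:15-12:15, 17:00-18:00 (add 8h to convert from UTC-8).
Luca ∩ Mei: 12:30-13:00, 16:15-16:45.
Luca ∩ Mei ∩ Sven: 16:15-16:30.
Luca ∩ Mei ∩ Sven ∩ Priya: 16:15-16:30.
Luca ∩ Mei ∩ Sven ∩ Priya ∩ Dana: ∅.
There is no time when everyone is free.
There is no common window, so the total is 0 minutes.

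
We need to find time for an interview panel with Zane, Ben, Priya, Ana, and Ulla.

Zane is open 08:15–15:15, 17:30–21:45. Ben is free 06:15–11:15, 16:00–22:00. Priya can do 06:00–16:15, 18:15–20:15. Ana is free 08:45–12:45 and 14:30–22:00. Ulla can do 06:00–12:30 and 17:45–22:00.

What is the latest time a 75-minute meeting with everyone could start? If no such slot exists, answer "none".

Zane ∩ Ben: 08:15-11:15, 17:30-21:45.
Zane ∩ Ben ∩ Priya: 08:15-11:15, 18:15-20:15.
Zane ∩ Ben ∩ Priya ∩ Ana: 08:45-11:15, 18:15-20:15.
Zane ∩ Ben ∩ Priya ∩ Ana ∩ Ulla: 08:45-11:15, 18:15-20:15.
The last common window of at least 75 minutes is 18:15-20:15; a 75-minute meeting can start as late as 19:00 and still end by 20:15.

19:00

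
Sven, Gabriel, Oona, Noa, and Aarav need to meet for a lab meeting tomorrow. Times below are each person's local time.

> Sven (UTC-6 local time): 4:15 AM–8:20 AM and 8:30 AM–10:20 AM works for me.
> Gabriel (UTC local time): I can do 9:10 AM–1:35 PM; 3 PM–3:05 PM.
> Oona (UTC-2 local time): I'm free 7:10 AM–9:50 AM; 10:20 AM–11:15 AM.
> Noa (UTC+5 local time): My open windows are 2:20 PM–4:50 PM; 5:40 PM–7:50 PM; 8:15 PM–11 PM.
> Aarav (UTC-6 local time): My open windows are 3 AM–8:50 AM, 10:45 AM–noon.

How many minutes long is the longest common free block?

Sven in UTC: 10:15-14:20, 14:30-16:20 (add 6h to convert from UTC-6).
Gabriel in UTC: 09:10-13:35, 15:00-15:05.
Oona in UTC: 09:10-11:50, 12:20-13:15 (add 2h to convert from UTC-2).
Noa in UTC: 09:20-11:50, 12:40-14:50, 15:15-18:00 (subtract 5h to convert from UTC+5).
Aarav in UTC: 09:00-14:50, 16:45-18:00 (add 6h to convert from UTC-6).
Sven ∩ Gabriel: 10:15-13:35, 15:00-15:05.
Sven ∩ Gabriel ∩ Oona: 10:15-11:50, 12:20-13:15.
Sven ∩ Gabriel ∩ Oona ∩ Noa: 10:15-11:50, 12:40-13:15.
Sven ∩ Gabriel ∩ Oona ∩ Noa ∩ Aarav: 10:15-11:50, 12:40-13:15.
The longest is 10:15-11:50 at 95 minutes.

95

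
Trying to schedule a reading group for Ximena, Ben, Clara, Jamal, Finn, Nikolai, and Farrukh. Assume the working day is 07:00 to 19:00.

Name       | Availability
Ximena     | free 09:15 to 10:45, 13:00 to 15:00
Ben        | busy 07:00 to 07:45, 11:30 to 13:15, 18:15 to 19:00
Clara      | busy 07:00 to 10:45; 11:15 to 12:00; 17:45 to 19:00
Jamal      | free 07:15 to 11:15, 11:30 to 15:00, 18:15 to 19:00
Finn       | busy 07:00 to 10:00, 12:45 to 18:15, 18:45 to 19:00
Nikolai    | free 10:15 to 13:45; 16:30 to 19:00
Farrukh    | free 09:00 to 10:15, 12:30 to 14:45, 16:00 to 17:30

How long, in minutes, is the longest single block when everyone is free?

Ximena free: 09:15-10:45, 13:00-15:00.
Ben free: 07:45-11:30, 13:15-18:15 (invert busy blocks within the working day).
Clara free: 10:45-11:15, 12:00-17:45 (invert busy blocks within the working day).
Jamal free: 07:15-11:15, 11:30-15:00, 18:15-19:00.
Finn free: 10:00-12:45, 18:15-18:45 (invert busy blocks within the working day).
Nikolai free: 10:15-13:45, 16:30-19:00.
Farrukh free: 09:00-10:15, 12:30-14:45, 16:00-17:30.
Ximena ∩ Ben: 09:15-10:45, 13:15-15:00.
Ximena ∩ Ben ∩ Clara: 13:15-15:00.
Ximena ∩ Ben ∩ Clara ∩ Jamal: 13:15-15:00.
Ximena ∩ Ben ∩ Clara ∩ Jamal ∩ Finn: ∅.
Ximena ∩ Ben ∩ Clara ∩ Jamal ∩ Finn ∩ Nikolai: ∅.
Ximena ∩ Ben ∩ Clara ∩ Jamal ∩ Finn ∩ Nikolai ∩ Farrukh: ∅.
There is no time when everyone is free.
No common window exists, so the longest block is 0 minutes.

0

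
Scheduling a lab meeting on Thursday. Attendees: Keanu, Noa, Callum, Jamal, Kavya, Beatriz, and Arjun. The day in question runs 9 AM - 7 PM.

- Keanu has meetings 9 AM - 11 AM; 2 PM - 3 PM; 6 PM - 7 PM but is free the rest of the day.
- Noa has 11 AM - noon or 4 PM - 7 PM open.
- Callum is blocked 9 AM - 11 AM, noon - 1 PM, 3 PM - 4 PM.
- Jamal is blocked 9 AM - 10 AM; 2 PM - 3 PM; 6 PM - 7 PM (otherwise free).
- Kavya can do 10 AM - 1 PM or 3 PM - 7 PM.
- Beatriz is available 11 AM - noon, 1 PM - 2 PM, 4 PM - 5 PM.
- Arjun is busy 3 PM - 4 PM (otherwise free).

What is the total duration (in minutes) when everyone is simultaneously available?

Keanu free: 11:00-14:00, 15:00-18:00 (invert busy blocks within the working day).
Noa free: 11:00-12:00, 16:00-19:00.
Callum free: 11:00-12:00, 13:00-15:00, 16:00-19:00 (invert busy blocks within the working day).
Jamal free: 10:00-14:00, 15:00-18:00 (invert busy blocks within the working day).
Kavya free: 10:00-13:00, 15:00-19:00.
Beatriz free: 11:00-12:00, 13:00-14:00, 16:00-17:00.
Arjun free: 09:00-15:00, 16:00-19:00 (invert busy blocks within the working day).
Keanu ∩ Noa: 11:00-12:00, 16:00-18:00.
Keanu ∩ Noa ∩ Callum: 11:00-12:00, 16:00-18:00.
Keanu ∩ Noa ∩ Callum ∩ Jamal: 11:00-12:00, 16:00-18:00.
Keanu ∩ Noa ∩ Callum ∩ Jamal ∩ Kavya: 11:00-12:00, 16:00-18:00.
Keanu ∩ Noa ∩ Callum ∩ Jamal ∩ Kavya ∩ Beatriz: 11:00-12:00, 16:00-17:00.
Keanu ∩ Noa ∩ Callum ∩ Jamal ∩ Kavya ∩ Beatriz ∩ Arjun: 11:00-12:00, 16:00-17:00.
So the common availability across everyone is 11:00-12:00, 16:00-17:00.
Summing the common windows: 60 + 60 = 120 minutes.

120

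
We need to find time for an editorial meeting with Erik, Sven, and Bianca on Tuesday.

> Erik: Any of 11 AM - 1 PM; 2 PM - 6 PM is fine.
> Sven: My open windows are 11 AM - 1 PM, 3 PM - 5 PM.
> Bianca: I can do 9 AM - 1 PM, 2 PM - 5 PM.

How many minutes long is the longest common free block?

120

Erik ∩ Sven: 11:00-13:00, 15:00-17:00.
Erik ∩ Sven ∩ Bianca: 11:00-13:00, 15:00-17:00.
The longest is 11:00-13:00 at 120 minutes.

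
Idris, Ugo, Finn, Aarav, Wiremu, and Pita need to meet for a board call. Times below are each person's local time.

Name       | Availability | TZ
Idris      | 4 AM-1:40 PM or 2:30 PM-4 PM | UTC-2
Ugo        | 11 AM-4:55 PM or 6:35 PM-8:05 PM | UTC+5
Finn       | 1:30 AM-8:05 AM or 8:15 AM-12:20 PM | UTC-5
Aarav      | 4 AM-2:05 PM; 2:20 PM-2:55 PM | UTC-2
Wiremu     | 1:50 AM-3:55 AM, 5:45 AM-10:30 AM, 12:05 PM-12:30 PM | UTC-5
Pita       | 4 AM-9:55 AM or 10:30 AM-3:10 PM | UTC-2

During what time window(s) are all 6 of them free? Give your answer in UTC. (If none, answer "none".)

06:50-08:55, 10:45-11:55, 13:35-15:05

Idris in UTC: 06:00-15:40, 16:30-18:00 (add 2h to convert from UTC-2).
Ugo in UTC: 06:00-11:55, 13:35-15:05 (subtract 5h to convert from UTC+5).
Finn in UTC: 06:30-13:05, 13:15-17:20 (add 5h to convert from UTC-5).
Aarav in UTC: 06:00-16:05, 16:20-16:55 (add 2h to convert from UTC-2).
Wiremu in UTC: 06:50-08:55, 10:45-15:30, 17:05-17:30 (add 5h to convert from UTC-5).
Pita in UTC: 06:00-11:55, 12:30-17:10 (add 2h to convert from UTC-2).
Idris ∩ Ugo: 06:00-11:55, 13:35-15:05.
Idris ∩ Ugo ∩ Finn: 06:30-11:55, 13:35-15:05.
Idris ∩ Ugo ∩ Finn ∩ Aarav: 06:30-11:55, 13:35-15:05.
Idris ∩ Ugo ∩ Finn ∩ Aarav ∩ Wiremu: 06:50-08:55, 10:45-11:55, 13:35-15:05.
Idris ∩ Ugo ∩ Finn ∩ Aarav ∩ Wiremu ∩ Pita: 06:50-08:55, 10:45-11:55, 13:35-15:05.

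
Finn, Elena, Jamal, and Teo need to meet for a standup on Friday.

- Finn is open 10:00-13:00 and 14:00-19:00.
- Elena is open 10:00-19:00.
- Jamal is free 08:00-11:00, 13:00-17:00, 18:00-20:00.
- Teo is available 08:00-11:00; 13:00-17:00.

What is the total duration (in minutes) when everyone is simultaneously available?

240

Finn ∩ Elena: 10:00-13:00, 14:00-19:00.
Finn ∩ Elena ∩ Jamal: 10:00-11:00, 14:00-17:00, 18:00-19:00.
Finn ∩ Elena ∩ Jamal ∩ Teo: 10:00-11:00, 14:00-17:00.
Summing the common windows: 60 + 180 = 240 minutes.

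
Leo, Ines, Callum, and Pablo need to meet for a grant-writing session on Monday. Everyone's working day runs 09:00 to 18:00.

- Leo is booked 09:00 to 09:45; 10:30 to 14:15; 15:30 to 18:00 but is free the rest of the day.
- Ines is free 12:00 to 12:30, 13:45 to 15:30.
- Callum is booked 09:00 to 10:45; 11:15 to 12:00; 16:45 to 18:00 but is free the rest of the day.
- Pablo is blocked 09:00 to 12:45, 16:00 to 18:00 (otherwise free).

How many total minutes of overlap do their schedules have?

75

Leo free: 09:45-10:30, 14:15-15:30 (invert busy blocks within the working day).
Ines free: 12:00-12:30, 13:45-15:30.
Callum free: 10:45-11:15, 12:00-16:45 (invert busy blocks within the working day).
Pablo free: 12:45-16:00 (invert busy blocks within the working day).
Leo ∩ Ines: 14:15-15:30.
Leo ∩ Ines ∩ Callum: 14:15-15:30.
Leo ∩ Ines ∩ Callum ∩ Pablo: 14:15-15:30.
So the common availability across everyone is 14:15-15:30.
That's a single block of 75 minutes.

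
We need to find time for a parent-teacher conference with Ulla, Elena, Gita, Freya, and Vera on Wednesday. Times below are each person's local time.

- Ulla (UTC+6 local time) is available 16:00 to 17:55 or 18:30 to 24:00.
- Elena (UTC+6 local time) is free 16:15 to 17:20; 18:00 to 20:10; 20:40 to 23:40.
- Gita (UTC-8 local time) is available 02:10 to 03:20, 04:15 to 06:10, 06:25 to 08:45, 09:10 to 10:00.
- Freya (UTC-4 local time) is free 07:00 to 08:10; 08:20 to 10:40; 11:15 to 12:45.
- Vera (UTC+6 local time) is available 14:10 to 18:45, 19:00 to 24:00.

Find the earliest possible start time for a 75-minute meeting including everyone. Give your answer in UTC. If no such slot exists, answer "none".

Ulla in UTC: 10:00-11:55, 12:30-18:00 (subtract 6h to convert from UTC+6).
Elena in UTC: 10:15-11:20, 12:00-14:10, 14:40-17:40 (subtract 6h to convert from UTC+6).
Gita in UTC: 10:10-11:20, 12:15-14:10, 14:25-16:45, 17:10-18:00 (add 8h to convert from UTC-8).
Freya in UTC: 11:00-12:10, 12:20-14:40, 15:15-16:45 (add 4h to convert from UTC-4).
Vera in UTC: 08:10-12:45, 13:00-18:00 (subtract 6h to convert from UTC+6).
Ulla ∩ Elena: 10:15-11:20, 12:30-14:10, 14:40-17:40.
Ulla ∩ Elena ∩ Gita: 10:15-11:20, 12:30-14:10, 14:40-16:45, 17:10-17:40.
Ulla ∩ Elena ∩ Gita ∩ Freya: 11:00-11:20, 12:30-14:10, 15:15-16:45.
Ulla ∩ Elena ∩ Gita ∩ Freya ∩ Vera: 11:00-11:20, 12:30-12:45, 13:00-14:10, 15:15-16:45.
The first common window of at least 75 minutes is 15:15-16:45, so the earliest start is 15:15.

15:15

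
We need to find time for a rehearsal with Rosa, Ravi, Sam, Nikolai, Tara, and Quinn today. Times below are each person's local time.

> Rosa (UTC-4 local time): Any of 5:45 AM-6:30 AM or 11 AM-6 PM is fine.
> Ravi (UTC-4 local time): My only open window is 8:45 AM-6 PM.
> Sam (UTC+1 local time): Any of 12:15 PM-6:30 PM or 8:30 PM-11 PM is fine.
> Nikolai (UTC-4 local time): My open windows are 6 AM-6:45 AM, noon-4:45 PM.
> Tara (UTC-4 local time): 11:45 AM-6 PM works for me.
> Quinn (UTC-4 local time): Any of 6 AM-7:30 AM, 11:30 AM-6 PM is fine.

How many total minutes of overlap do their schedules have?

Rosa in UTC: 09:45-10:30, 15:00-22:00 (add 4h to convert from UTC-4).
Ravi in UTC: 12:45-22:00 (add 4h to convert from UTC-4).
Sam in UTC: 11:15-17:30, 19:30-22:00 (subtract 1h to convert from UTC+1).
Nikolai in UTC: 10:00-10:45, 16:00-20:45 (add 4h to convert from UTC-4).
Tara in UTC: 15:45-22:00 (add 4h to convert from UTC-4).
Quinn in UTC: 10:00-11:30, 15:30-22:00 (add 4h to convert from UTC-4).
Rosa ∩ Ravi: 15:00-22:00.
Rosa ∩ Ravi ∩ Sam: 15:00-17:30, 19:30-22:00.
Rosa ∩ Ravi ∩ Sam ∩ Nikolai: 16:00-17:30, 19:30-20:45.
Rosa ∩ Ravi ∩ Sam ∩ Nikolai ∩ Tara: 16:00-17:30, 19:30-20:45.
Rosa ∩ Ravi ∩ Sam ∩ Nikolai ∩ Tara ∩ Quinn: 16:00-17:30, 19:30-20:45.
So the common availability across everyone is 16:00-17:30, 19:30-20:45.
Summing the common windows: 90 + 75 = 165 minutes.

165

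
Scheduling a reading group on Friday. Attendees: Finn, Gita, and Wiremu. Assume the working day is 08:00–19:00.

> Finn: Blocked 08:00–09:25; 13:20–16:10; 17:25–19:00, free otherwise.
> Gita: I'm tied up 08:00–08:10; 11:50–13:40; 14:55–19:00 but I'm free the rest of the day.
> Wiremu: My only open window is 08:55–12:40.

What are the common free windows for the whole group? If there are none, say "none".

09:25-11:50

Finn free: 09:25-13:20, 16:10-17:25 (invert busy blocks within the working day).
Gita free: 08:10-11:50, 13:40-14:55 (invert busy blocks within the working day).
Wiremu free: 08:55-12:40.
Finn ∩ Gita: 09:25-11:50.
Finn ∩ Gita ∩ Wiremu: 09:25-11:50.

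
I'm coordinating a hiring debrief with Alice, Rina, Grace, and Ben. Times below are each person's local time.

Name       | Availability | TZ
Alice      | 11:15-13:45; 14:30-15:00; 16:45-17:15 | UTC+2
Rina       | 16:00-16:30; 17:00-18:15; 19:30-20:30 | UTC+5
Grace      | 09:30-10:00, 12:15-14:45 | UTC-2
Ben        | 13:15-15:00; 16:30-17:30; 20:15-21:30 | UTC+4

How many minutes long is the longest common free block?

Alice in UTC: 09:15-11:45, 12:30-13:00, 14:45-15:15 (subtract 2h to convert from UTC+2).
Rina in UTC: 11:00-11:30, 12:00-13:15, 14:30-15:30 (subtract 5h to convert from UTC+5).
Grace in UTC: 11:30-12:00, 14:15-16:45 (add 2h to convert from UTC-2).
Ben in UTC: 09:15-11:00, 12:30-13:30, 16:15-17:30 (subtract 4h to convert from UTC+4).
Alice ∩ Rina: 11:00-11:30, 12:30-13:00, 14:45-15:15.
Alice ∩ Rina ∩ Grace: 14:45-15:15.
Alice ∩ Rina ∩ Grace ∩ Ben: ∅.
There is no time when everyone is free.
No common window exists, so the longest block is 0 minutes.

0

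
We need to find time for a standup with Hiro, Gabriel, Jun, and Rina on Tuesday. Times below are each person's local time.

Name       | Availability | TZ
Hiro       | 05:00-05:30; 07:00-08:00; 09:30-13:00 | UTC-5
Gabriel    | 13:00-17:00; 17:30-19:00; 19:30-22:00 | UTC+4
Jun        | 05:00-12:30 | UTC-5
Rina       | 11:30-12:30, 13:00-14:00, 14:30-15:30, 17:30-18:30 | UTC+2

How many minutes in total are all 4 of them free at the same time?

Hiro in UTC: 10:00-10:30, 12:00-13:00, 14:30-18:00 (add 5h to convert from UTC-5).
Gabriel in UTC: 09:00-13:00, 13:30-15:00, 15:30-18:00 (subtract 4h to convert from UTC+4).
Jun in UTC: 10:00-17:30 (add 5h to convert from UTC-5).
Rina in UTC: 09:30-10:30, 11:00-12:00, 12:30-13:30, 15:30-16:30 (subtract 2h to convert from UTC+2).
Hiro ∩ Gabriel: 10:00-10:30, 12:00-13:00, 14:30-15:00, 15:30-18:00.
Hiro ∩ Gabriel ∩ Jun: 10:00-10:30, 12:00-13:00, 14:30-15:00, 15:30-17:30.
Hiro ∩ Gabriel ∩ Jun ∩ Rina: 10:00-10:30, 12:30-13:00, 15:30-16:30.
Those are the intersection windows.
Summing the common windows: 30 + 30 + 60 = 120 minutes.

120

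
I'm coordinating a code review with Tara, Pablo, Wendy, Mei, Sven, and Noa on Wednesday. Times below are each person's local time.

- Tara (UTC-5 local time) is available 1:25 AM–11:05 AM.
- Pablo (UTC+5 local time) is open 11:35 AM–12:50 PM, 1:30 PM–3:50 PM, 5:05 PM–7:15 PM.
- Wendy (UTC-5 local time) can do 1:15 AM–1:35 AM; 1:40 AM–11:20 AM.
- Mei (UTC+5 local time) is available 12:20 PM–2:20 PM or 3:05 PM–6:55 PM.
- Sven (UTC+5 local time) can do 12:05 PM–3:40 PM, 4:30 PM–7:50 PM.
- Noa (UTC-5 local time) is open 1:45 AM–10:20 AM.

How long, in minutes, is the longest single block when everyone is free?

Tara in UTC: 06:25-16:05 (add 5h to convert from UTC-5).
Pablo in UTC: 06:35-07:50, 08:30-10:50, 12:05-14:15 (subtract 5h to convert from UTC+5).
Wendy in UTC: 06:15-06:35, 06:40-16:20 (add 5h to convert from UTC-5).
Mei in UTC: 07:20-09:20, 10:05-13:55 (subtract 5h to convert from UTC+5).
Sven in UTC: 07:05-10:40, 11:30-14:50 (subtract 5h to convert from UTC+5).
Noa in UTC: 06:45-15:20 (add 5h to convert from UTC-5).
Tara ∩ Pablo: 06:35-07:50, 08:30-10:50, 12:05-14:15.
Tara ∩ Pablo ∩ Wendy: 06:40-07:50, 08:30-10:50, 12:05-14:15.
Tara ∩ Pablo ∩ Wendy ∩ Mei: 07:20-07:50, 08:30-09:20, 10:05-10:50, 12:05-13:55.
Tara ∩ Pablo ∩ Wendy ∩ Mei ∩ Sven: 07:20-07:50, 08:30-09:20, 10:05-10:40, 12:05-13:55.
Tara ∩ Pablo ∩ Wendy ∩ Mei ∩ Sven ∩ Noa: 07:20-07:50, 08:30-09:20, 10:05-10:40, 12:05-13:55.
So the common availability across everyone is 07:20-07:50, 08:30-09:20, 10:05-10:40, 12:05-13:55.
The longest is 12:05-13:55 at 110 minutes.

110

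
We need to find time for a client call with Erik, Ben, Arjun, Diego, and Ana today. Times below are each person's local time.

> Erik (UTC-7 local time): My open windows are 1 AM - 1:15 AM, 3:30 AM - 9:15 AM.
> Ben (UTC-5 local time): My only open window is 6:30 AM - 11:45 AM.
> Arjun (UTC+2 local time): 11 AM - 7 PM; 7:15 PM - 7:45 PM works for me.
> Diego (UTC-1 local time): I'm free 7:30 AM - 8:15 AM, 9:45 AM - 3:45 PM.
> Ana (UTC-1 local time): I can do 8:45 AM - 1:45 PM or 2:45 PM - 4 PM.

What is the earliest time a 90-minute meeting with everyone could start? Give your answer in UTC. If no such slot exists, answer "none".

Erik in UTC: 08:00-08:15, 10:30-16:15 (add 7h to convert from UTC-7).
Ben in UTC: 11:30-16:45 (add 5h to convert from UTC-5).
Arjun in UTC: 09:00-17:00, 17:15-17:45 (subtract 2h to convert from UTC+2).
Diego in UTC: 08:30-09:15, 10:45-16:45 (add 1h to convert from UTC-1).
Ana in UTC: 09:45-14:45, 15:45-17:00 (add 1h to convert from UTC-1).
Erik ∩ Ben: 11:30-16:15.
Erik ∩ Ben ∩ Arjun: 11:30-16:15.
Erik ∩ Ben ∩ Arjun ∩ Diego: 11:30-16:15.
Erik ∩ Ben ∩ Arjun ∩ Diego ∩ Ana: 11:30-14:45, 15:45-16:15.
The first common window of at least 90 minutes is 11:30-14:45, so the earliest start is 11:30.

11:30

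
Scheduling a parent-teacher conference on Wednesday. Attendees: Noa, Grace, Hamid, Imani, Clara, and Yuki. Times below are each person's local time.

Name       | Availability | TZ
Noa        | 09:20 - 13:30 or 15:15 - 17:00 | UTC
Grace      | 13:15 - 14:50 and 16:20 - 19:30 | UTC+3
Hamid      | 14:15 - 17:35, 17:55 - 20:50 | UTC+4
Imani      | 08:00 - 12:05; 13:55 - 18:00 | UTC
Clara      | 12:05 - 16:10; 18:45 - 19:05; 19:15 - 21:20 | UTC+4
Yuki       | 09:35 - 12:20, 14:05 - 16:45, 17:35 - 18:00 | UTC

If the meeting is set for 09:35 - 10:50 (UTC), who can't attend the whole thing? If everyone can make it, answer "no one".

Grace, Hamid

Noa in UTC: 09:20-13:30, 15:15-17:00.
Grace in UTC: 10:15-11:50, 13:20-16:30 (subtract 3h to convert from UTC+3).
Hamid in UTC: 10:15-13:35, 13:55-16:50 (subtract 4h to convert from UTC+4).
Imani in UTC: 08:00-12:05, 13:55-18:00.
Clara in UTC: 08:05-12:10, 14:45-15:05, 15:15-17:20 (subtract 4h to convert from UTC+4).
Yuki in UTC: 09:35-12:20, 14:05-16:45, 17:35-18:00.
Noa: free for 09:35-10:50. Grace: not fully free for 09:35-10:50. Hamid: not fully free for 09:35-10:50. Imani: free for 09:35-10:50. Clara: free for 09:35-10:50. Yuki: free for 09:35-10:50.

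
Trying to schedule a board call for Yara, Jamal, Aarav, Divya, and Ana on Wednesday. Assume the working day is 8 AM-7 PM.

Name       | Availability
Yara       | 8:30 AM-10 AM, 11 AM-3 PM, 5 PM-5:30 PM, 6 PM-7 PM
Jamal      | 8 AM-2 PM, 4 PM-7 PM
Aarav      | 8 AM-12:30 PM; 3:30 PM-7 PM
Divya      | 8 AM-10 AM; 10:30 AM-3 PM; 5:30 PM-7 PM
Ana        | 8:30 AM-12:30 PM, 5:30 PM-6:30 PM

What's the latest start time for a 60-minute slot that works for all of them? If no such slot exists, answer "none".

11:30

Yara ∩ Jamal: 08:30-10:00, 11:00-14:00, 17:00-17:30, 18:00-19:00.
Yara ∩ Jamal ∩ Aarav: 08:30-10:00, 11:00-12:30, 17:00-17:30, 18:00-19:00.
Yara ∩ Jamal ∩ Aarav ∩ Divya: 08:30-10:00, 11:00-12:30, 18:00-19:00.
Yara ∩ Jamal ∩ Aarav ∩ Divya ∩ Ana: 08:30-10:00, 11:00-12:30, 18:00-18:30.
The last common window of at least 60 minutes is 11:00-12:30; a 60-minute meeting can start as late as 11:30 and still end by 12:30.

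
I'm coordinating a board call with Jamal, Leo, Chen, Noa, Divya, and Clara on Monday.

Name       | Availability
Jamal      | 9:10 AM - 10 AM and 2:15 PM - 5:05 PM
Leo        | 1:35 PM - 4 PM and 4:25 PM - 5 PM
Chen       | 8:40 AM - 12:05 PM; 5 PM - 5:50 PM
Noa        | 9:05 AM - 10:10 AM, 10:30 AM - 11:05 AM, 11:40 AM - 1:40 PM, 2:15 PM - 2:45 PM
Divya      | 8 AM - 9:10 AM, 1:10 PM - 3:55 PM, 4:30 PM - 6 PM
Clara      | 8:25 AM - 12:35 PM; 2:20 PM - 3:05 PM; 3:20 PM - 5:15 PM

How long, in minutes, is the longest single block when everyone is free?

Jamal ∩ Leo: 14:15-16:00, 16:25-17:00.
Jamal ∩ Leo ∩ Chen: ∅.
Jamal ∩ Leo ∩ Chen ∩ Noa: ∅.
Jamal ∩ Leo ∩ Chen ∩ Noa ∩ Divya: ∅.
Jamal ∩ Leo ∩ Chen ∩ Noa ∩ Divya ∩ Clara: ∅.
There is no time when everyone is free.
No common window exists, so the longest block is 0 minutes.

0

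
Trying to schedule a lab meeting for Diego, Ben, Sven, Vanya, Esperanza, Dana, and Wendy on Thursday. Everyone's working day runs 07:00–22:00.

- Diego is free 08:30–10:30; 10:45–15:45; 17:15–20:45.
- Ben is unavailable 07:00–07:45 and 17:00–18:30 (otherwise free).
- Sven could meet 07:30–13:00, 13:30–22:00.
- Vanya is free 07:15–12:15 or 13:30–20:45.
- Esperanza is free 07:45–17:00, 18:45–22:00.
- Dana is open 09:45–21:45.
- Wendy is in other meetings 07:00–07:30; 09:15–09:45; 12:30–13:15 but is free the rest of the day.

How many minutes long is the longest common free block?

135

Diego free: 08:30-10:30, 10:45-15:45, 17:15-20:45.
Ben free: 07:45-17:00, 18:30-22:00 (invert busy blocks within the working day).
Sven free: 07:30-13:00, 13:30-22:00.
Vanya free: 07:15-12:15, 13:30-20:45.
Esperanza free: 07:45-17:00, 18:45-22:00.
Dana free: 09:45-21:45.
Wendy free: 07:30-09:15, 09:45-12:30, 13:15-22:00 (invert busy blocks within the working day).
Diego ∩ Ben: 08:30-10:30, 10:45-15:45, 18:30-20:45.
Diego ∩ Ben ∩ Sven: 08:30-10:30, 10:45-13:00, 13:30-15:45, 18:30-20:45.
Diego ∩ Ben ∩ Sven ∩ Vanya: 08:30-10:30, 10:45-12:15, 13:30-15:45, 18:30-20:45.
Diego ∩ Ben ∩ Sven ∩ Vanya ∩ Esperanza: 08:30-10:30, 10:45-12:15, 13:30-15:45, 18:45-20:45.
Diego ∩ Ben ∩ Sven ∩ Vanya ∩ Esperanza ∩ Dana: 09:45-10:30, 10:45-12:15, 13:30-15:45, 18:45-20:45.
Diego ∩ Ben ∩ Sven ∩ Vanya ∩ Esperanza ∩ Dana ∩ Wendy: 09:45-10:30, 10:45-12:15, 13:30-15:45, 18:45-20:45.
The longest is 13:30-15:45 at 135 minutes.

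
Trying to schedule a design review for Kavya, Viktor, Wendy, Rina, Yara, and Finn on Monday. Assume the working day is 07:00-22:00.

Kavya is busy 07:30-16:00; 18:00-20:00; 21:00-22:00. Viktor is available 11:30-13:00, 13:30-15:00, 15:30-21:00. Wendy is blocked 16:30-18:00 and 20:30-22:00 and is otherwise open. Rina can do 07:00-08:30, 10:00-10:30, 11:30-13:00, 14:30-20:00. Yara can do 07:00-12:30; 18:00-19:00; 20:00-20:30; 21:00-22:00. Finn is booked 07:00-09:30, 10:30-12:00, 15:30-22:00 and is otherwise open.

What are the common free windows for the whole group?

none

Kavya free: 07:00-07:30, 16:00-18:00, 20:00-21:00 (invert busy blocks within the working day).
Viktor free: 11:30-13:00, 13:30-15:00, 15:30-21:00.
Wendy free: 07:00-16:30, 18:00-20:30 (invert busy blocks within the working day).
Rina free: 07:00-08:30, 10:00-10:30, 11:30-13:00, 14:30-20:00.
Yara free: 07:00-12:30, 18:00-19:00, 20:00-20:30, 21:00-22:00.
Finn free: 09:30-10:30, 12:00-15:30 (invert busy blocks within the working day).
Kavya ∩ Viktor: 16:00-18:00, 20:00-21:00.
Kavya ∩ Viktor ∩ Wendy: 16:00-16:30, 20:00-20:30.
Kavya ∩ Viktor ∩ Wendy ∩ Rina: 16:00-16:30.
Kavya ∩ Viktor ∩ Wendy ∩ Rina ∩ Yara: ∅.
Kavya ∩ Viktor ∩ Wendy ∩ Rina ∩ Yara ∩ Finn: ∅.
There is no time when everyone is free.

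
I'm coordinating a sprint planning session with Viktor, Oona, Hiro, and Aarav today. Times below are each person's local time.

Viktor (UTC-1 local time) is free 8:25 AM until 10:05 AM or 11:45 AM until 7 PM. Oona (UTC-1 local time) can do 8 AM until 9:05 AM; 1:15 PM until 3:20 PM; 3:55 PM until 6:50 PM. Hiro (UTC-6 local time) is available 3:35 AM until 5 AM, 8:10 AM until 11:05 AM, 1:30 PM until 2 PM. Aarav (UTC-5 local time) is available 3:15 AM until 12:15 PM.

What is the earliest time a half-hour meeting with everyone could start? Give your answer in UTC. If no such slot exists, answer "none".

09:35

Viktor in UTC: 09:25-11:05, 12:45-20:00 (add 1h to convert from UTC-1).
Oona in UTC: 09:00-10:05, 14:15-16:20, 16:55-19:50 (add 1h to convert from UTC-1).
Hiro in UTC: 09:35-11:00, 14:10-17:05, 19:30-20:00 (add 6h to convert from UTC-6).
Aarav in UTC: 08:15-17:15 (add 5h to convert from UTC-5).
Viktor ∩ Oona: 09:25-10:05, 14:15-16:20, 16:55-19:50.
Viktor ∩ Oona ∩ Hiro: 09:35-10:05, 14:15-16:20, 16:55-17:05, 19:30-19:50.
Viktor ∩ Oona ∩ Hiro ∩ Aarav: 09:35-10:05, 14:15-16:20, 16:55-17:05.
Those are the intersection windows.
The first common window of at least 30 minutes is 09:35-10:05, so the earliest start is 09:35.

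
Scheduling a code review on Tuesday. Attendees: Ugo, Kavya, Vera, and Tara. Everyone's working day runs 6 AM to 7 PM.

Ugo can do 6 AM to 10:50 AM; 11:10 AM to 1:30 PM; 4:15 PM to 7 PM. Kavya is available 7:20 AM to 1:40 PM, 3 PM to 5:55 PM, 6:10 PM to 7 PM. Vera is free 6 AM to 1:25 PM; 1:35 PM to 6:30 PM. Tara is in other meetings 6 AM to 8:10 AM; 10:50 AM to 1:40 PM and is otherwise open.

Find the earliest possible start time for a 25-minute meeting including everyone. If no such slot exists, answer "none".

08:10

Ugo free: 06:00-10:50, 11:10-13:30, 16:15-19:00.
Kavya free: 07:20-13:40, 15:00-17:55, 18:10-19:00.
Vera free: 06:00-13:25, 13:35-18:30.
Tara free: 08:10-10:50, 13:40-19:00 (invert busy blocks within the working day).
Ugo ∩ Kavya: 07:20-10:50, 11:10-13:30, 16:15-17:55, 18:10-19:00.
Ugo ∩ Kavya ∩ Vera: 07:20-10:50, 11:10-13:25, 16:15-17:55, 18:10-18:30.
Ugo ∩ Kavya ∩ Vera ∩ Tara: 08:10-10:50, 16:15-17:55, 18:10-18:30.
The first common window of at least 25 minutes is 08:10-10:50, so the earliest start is 08:10.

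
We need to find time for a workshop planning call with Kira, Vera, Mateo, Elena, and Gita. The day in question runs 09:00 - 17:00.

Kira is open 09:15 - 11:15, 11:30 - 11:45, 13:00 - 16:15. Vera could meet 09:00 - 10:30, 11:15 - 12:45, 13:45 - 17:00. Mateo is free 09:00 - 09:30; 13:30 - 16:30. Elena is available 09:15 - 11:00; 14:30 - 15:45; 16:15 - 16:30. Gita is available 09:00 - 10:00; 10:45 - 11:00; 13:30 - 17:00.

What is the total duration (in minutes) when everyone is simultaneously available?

90

Kira ∩ Vera: 09:15-10:30, 11:30-11:45, 13:45-16:15.
Kira ∩ Vera ∩ Mateo: 09:15-09:30, 13:45-16:15.
Kira ∩ Vera ∩ Mateo ∩ Elena: 09:15-09:30, 14:30-15:45.
Kira ∩ Vera ∩ Mateo ∩ Elena ∩ Gita: 09:15-09:30, 14:30-15:45.
So the common availability across everyone is 09:15-09:30, 14:30-15:45.
Summing the common windows: 15 + 75 = 90 minutes.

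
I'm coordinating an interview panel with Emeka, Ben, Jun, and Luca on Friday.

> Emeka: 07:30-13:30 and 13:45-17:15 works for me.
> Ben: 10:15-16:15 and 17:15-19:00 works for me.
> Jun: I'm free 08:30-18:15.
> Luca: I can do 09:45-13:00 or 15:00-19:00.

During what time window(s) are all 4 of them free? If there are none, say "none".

10:15-13:00, 15:00-16:15

Emeka ∩ Ben: 10:15-13:30, 13:45-16:15.
Emeka ∩ Ben ∩ Jun: 10:15-13:30, 13:45-16:15.
Emeka ∩ Ben ∩ Jun ∩ Luca: 10:15-13:00, 15:00-16:15.
Those are the intersection windows.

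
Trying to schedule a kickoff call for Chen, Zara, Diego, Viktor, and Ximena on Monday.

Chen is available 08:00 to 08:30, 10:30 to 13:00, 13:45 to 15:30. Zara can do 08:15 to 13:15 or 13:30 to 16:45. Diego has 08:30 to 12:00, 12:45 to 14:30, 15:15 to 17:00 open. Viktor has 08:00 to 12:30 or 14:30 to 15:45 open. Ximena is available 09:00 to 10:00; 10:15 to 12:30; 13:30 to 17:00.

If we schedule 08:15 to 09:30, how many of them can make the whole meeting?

Zara and Viktor can make the full 08:15-09:30 slot — that's 2.

2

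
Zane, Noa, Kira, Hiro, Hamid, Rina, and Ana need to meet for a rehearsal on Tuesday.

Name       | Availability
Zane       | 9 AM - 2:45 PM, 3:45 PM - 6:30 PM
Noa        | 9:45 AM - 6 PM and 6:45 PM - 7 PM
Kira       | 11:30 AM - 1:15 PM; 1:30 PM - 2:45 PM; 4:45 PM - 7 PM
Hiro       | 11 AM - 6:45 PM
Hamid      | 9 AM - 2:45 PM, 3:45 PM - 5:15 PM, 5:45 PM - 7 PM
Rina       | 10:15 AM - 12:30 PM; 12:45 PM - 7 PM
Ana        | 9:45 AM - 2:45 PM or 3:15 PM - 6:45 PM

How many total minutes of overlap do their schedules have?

210

Zane ∩ Noa: 09:45-14:45, 15:45-18:00.
Zane ∩ Noa ∩ Kira: 11:30-13:15, 13:30-14:45, 16:45-18:00.
Zane ∩ Noa ∩ Kira ∩ Hiro: 11:30-13:15, 13:30-14:45, 16:45-18:00.
Zane ∩ Noa ∩ Kira ∩ Hiro ∩ Hamid: 11:30-13:15, 13:30-14:45, 16:45-17:15, 17:45-18:00.
Zane ∩ Noa ∩ Kira ∩ Hiro ∩ Hamid ∩ Rina: 11:30-12:30, 12:45-13:15, 13:30-14:45, 16:45-17:15, 17:45-18:00.
Zane ∩ Noa ∩ Kira ∩ Hiro ∩ Hamid ∩ Rina ∩ Ana: 11:30-12:30, 12:45-13:15, 13:30-14:45, 16:45-17:15, 17:45-18:00.
Summing the common windows: 60 + 30 + 75 + 30 + 15 = 210 minutes.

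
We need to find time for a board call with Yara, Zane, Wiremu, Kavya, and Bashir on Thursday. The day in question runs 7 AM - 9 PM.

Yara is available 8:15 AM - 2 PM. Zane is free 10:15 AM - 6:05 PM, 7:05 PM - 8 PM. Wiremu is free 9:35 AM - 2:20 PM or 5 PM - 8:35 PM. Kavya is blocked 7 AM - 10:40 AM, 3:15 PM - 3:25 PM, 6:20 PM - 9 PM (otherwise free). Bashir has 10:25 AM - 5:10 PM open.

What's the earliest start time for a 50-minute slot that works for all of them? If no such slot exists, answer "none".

10:40

Yara free: 08:15-14:00.
Zane free: 10:15-18:05, 19:05-20:00.
Wiremu free: 09:35-14:20, 17:00-20:35.
Kavya free: 10:40-15:15, 15:25-18:20 (invert busy blocks within the working day).
Bashir free: 10:25-17:10.
Yara ∩ Zane: 10:15-14:00.
Yara ∩ Zane ∩ Wiremu: 10:15-14:00.
Yara ∩ Zane ∩ Wiremu ∩ Kavya: 10:40-14:00.
Yara ∩ Zane ∩ Wiremu ∩ Kavya ∩ Bashir: 10:40-14:00.
The first common window of at least 50 minutes is 10:40-14:00, so the earliest start is 10:40.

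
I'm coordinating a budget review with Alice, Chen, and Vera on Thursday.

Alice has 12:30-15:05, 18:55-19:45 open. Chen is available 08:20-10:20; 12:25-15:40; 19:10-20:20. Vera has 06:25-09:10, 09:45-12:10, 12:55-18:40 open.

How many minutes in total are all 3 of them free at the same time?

Alice ∩ Chen: 12:30-15:05, 19:10-19:45.
Alice ∩ Chen ∩ Vera: 12:55-15:05.
That's a single block of 130 minutes.

130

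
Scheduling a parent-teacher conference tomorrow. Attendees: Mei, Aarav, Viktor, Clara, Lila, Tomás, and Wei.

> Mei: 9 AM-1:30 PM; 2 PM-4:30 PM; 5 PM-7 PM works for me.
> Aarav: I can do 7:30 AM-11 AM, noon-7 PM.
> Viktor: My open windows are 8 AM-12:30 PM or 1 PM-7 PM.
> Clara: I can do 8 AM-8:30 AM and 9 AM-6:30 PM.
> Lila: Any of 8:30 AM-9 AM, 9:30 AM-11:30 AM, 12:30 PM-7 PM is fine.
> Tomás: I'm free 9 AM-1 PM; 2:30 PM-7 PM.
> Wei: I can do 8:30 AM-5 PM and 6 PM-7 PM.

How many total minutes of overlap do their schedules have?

Mei ∩ Aarav: 09:00-11:00, 12:00-13:30, 14:00-16:30, 17:00-19:00.
Mei ∩ Aarav ∩ Viktor: 09:00-11:00, 12:00-12:30, 13:00-13:30, 14:00-16:30, 17:00-19:00.
Mei ∩ Aarav ∩ Viktor ∩ Clara: 09:00-11:00, 12:00-12:30, 13:00-13:30, 14:00-16:30, 17:00-18:30.
Mei ∩ Aarav ∩ Viktor ∩ Clara ∩ Lila: 09:30-11:00, 13:00-13:30, 14:00-16:30, 17:00-18:30.
Mei ∩ Aarav ∩ Viktor ∩ Clara ∩ Lila ∩ Tomás: 09:30-11:00, 14:30-16:30, 17:00-18:30.
Mei ∩ Aarav ∩ Viktor ∩ Clara ∩ Lila ∩ Tomás ∩ Wei: 09:30-11:00, 14:30-16:30, 18:00-18:30.
So the common availability across everyone is 09:30-11:00, 14:30-16:30, 18:00-18:30.
Summing the common windows: 90 + 120 + 30 = 240 minutes.

240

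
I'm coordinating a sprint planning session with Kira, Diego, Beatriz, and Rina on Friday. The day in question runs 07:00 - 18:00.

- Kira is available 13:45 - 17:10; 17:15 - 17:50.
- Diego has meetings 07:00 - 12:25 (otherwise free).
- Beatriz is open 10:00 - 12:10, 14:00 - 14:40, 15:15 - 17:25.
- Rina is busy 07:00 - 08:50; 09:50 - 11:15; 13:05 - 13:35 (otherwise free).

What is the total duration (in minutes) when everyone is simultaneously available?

165

Kira free: 13:45-17:10, 17:15-17:50.
Diego free: 12:25-18:00 (invert busy blocks within the working day).
Beatriz free: 10:00-12:10, 14:00-14:40, 15:15-17:25.
Rina free: 08:50-09:50, 11:15-13:05, 13:35-18:00 (invert busy blocks within the working day).
Kira ∩ Diego: 13:45-17:10, 17:15-17:50.
Kira ∩ Diego ∩ Beatriz: 14:00-14:40, 15:15-17:10, 17:15-17:25.
Kira ∩ Diego ∩ Beatriz ∩ Rina: 14:00-14:40, 15:15-17:10, 17:15-17:25.
So the common availability across everyone is 14:00-14:40, 15:15-17:10, 17:15-17:25.
Summing the common windows: 40 + 115 + 10 = 165 minutes.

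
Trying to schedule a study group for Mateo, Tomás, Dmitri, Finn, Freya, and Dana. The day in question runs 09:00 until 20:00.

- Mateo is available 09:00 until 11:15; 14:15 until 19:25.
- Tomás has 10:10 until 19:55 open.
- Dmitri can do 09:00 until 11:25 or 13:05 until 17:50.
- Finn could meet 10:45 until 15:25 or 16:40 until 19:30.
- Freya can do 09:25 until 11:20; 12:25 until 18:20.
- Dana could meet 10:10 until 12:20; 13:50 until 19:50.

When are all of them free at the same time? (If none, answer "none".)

10:45-11:15, 14:15-15:25, 16:40-17:50

Mateo ∩ Tomás: 10:10-11:15, 14:15-19:25.
Mateo ∩ Tomás ∩ Dmitri: 10:10-11:15, 14:15-17:50.
Mateo ∩ Tomás ∩ Dmitri ∩ Finn: 10:45-11:15, 14:15-15:25, 16:40-17:50.
Mateo ∩ Tomás ∩ Dmitri ∩ Finn ∩ Freya: 10:45-11:15, 14:15-15:25, 16:40-17:50.
Mateo ∩ Tomás ∩ Dmitri ∩ Finn ∩ Freya ∩ Dana: 10:45-11:15, 14:15-15:25, 16:40-17:50.
So the common availability across everyone is 10:45-11:15, 14:15-15:25, 16:40-17:50.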